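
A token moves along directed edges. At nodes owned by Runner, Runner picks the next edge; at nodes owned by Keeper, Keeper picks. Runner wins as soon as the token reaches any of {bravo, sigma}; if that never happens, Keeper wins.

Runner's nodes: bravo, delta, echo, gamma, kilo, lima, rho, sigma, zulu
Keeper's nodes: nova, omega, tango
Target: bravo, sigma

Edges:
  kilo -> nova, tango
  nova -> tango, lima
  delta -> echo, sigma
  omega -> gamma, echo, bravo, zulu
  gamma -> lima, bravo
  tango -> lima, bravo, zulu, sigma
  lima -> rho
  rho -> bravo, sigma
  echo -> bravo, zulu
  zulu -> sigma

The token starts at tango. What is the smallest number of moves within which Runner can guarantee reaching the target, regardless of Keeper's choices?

3

A0 = {bravo, sigma}
A1: add {delta, echo, gamma, rho, zulu} — delta (Runner) has delta→sigma; gamma (Runner) has gamma→bravo; rho (Runner) has rho→bravo; echo (Runner) has echo→bravo; zulu (Runner) has zulu→sigma.
A2: add {lima, omega} — omega (Keeper): all of {gamma, echo, bravo, zulu} already in; lima (Runner) has lima→rho.
A3: add {tango} — tango (Keeper): all of {lima, bravo, zulu, sigma} already in.
tango enters the attractor at level 3, so Runner can force the target in 3 moves from there.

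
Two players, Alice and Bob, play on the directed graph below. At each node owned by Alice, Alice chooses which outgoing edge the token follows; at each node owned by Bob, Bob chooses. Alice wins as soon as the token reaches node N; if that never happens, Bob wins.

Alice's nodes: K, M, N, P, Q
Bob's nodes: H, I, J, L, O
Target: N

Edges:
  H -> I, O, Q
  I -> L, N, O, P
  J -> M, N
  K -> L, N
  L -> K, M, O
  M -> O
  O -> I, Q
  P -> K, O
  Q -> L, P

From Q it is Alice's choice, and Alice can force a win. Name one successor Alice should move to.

P

A0 = {N}
A1: add {K} — K (Alice) has K→N.
A2: add {P} — P (Alice) has P→K.
A3: add {Q} — Q (Alice) has Q→P.
A4 = A3; e.g. H (Bob) can still go to I. Fixed point.
From Q, successor P is in the attractor (rank 2); the other successor L is not.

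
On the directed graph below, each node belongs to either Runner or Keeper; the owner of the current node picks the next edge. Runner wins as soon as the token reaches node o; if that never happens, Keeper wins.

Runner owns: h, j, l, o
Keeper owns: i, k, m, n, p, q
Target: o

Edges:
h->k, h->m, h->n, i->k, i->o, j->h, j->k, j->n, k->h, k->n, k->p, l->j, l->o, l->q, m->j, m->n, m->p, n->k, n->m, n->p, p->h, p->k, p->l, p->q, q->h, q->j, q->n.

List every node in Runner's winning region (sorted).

l, o

A0 = {o}
A1: add {l} — l (Runner) has l→o.
A2 = A1; e.g. h (Runner) has no edge into A1. Fixed point.
Runner's winning region = {l, o}.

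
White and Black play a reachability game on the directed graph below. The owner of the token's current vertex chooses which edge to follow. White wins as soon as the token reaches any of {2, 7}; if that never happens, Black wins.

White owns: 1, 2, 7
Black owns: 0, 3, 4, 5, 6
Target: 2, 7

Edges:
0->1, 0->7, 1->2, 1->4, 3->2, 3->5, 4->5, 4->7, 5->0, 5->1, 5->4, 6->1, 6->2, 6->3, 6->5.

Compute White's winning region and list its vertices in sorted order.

A0 = {2, 7}
A1: add {1} — 1 (White) has 1→2.
A2: add {0} — 0 (Black): all of {1, 7} already in.
A3 = A2; e.g. 3 (Black) can still go to 5. Fixed point.
White's winning region = {0, 1, 2, 7}.

0, 1, 2, 7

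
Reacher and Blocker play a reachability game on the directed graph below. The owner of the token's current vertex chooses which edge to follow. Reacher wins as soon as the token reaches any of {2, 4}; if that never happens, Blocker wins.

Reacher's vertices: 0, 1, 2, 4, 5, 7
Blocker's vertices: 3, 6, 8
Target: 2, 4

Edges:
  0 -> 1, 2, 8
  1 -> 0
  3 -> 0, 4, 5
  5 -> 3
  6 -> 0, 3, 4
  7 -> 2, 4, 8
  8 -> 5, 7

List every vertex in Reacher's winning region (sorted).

0, 1, 2, 4, 7

A0 = {2, 4}
A1: add {0, 7} — 0 (Reacher) has 0→2; 7 (Reacher) has 7→2.
A2: add {1} — 1 (Reacher) has 1→0.
A3 = A2; e.g. 3 (Blocker) can still go to 5. Fixed point.
Reacher's winning region = {0, 1, 2, 4, 7}.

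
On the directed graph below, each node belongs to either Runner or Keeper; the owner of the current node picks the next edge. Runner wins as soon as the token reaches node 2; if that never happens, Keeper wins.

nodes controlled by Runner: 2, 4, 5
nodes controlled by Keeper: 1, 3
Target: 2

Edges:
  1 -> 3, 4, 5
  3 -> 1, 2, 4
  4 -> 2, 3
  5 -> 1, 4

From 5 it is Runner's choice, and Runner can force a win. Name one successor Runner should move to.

A0 = {2}
A1: add {4} — 4 (Runner) has 4→2.
A2: add {5} — 5 (Runner) has 5→4.
A3 = A2; e.g. 1 (Keeper) can still go to 3. Fixed point.
From 5, successor 4 is in the attractor (rank 1); the other successor 1 is not.

4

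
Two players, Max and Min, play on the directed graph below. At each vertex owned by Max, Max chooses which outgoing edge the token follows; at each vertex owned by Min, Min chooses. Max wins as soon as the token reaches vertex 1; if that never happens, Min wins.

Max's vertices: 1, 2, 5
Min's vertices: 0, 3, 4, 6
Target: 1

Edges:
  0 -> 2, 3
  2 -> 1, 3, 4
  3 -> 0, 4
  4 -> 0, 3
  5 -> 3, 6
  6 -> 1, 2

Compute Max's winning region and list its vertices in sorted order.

1, 2, 5, 6

A0 = {1}
A1: add {2} — 2 (Max) has 2→1.
A2: add {6} — 6 (Min): all of {1, 2} already in.
A3: add {5} — 5 (Max) has 5→6.
A4 = A3; e.g. 0 (Min) can still go to 3. Fixed point.
Max's winning region = {1, 2, 5, 6}.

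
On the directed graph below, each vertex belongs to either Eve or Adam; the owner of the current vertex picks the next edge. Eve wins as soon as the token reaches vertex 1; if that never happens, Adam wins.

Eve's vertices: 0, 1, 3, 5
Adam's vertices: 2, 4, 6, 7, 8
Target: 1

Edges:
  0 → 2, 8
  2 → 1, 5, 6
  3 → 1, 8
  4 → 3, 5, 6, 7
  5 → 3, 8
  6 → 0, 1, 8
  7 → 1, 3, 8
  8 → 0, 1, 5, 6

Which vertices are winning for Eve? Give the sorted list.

A0 = {1}
A1: add {3} — 3 (Eve) has 3→1.
A2: add {5} — 5 (Eve) has 5→3.
A3 = A2; e.g. 0 (Eve) has no edge into A2. Fixed point.
Eve's winning region = {1, 3, 5}.

1, 3, 5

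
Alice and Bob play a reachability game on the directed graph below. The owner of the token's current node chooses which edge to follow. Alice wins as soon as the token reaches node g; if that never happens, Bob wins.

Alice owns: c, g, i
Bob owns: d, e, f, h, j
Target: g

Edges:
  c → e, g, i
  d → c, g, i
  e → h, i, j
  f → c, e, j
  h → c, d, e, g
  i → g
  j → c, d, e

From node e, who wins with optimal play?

Bob

A0 = {g}
A1: add {c, i} — c (Alice) has c→g; i (Alice) has i→g.
A2: add {d} — d (Bob): all of {c, g, i} already in.
A3 = A2; e.g. e (Bob) can still go to h. Fixed point.
e never enters the attractor, so Bob can avoid the target forever.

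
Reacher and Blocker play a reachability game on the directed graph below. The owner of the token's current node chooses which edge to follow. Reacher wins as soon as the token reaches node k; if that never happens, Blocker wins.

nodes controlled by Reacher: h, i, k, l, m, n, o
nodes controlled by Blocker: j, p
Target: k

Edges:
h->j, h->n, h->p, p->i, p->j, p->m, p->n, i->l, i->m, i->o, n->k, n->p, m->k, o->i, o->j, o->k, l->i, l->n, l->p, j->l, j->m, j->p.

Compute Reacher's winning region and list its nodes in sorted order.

A0 = {k}
A1: add {m, n, o} — m (Reacher) has m→k; n (Reacher) has n→k; o (Reacher) has o→k.
A2: add {h, i, l} — h (Reacher) has h→n; i (Reacher) has i→m; l (Reacher) has l→n.
A3 = A2; e.g. j (Blocker) can still go to p. Fixed point.
Reacher's winning region = {h, i, k, l, m, n, o}.

h, i, k, l, m, n, o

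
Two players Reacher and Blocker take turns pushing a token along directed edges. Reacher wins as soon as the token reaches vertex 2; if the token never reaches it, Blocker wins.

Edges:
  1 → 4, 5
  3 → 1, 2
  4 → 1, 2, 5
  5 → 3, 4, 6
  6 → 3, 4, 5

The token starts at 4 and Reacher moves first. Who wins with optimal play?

Reacher

Track states (vertex, player-to-move).
A0 = {(2,Reacher), (2,Blocker)}
A1: add {(3,Reacher), (4,Reacher)}.
(4,Reacher) ∈ A1 ⇒ Reacher forces the target.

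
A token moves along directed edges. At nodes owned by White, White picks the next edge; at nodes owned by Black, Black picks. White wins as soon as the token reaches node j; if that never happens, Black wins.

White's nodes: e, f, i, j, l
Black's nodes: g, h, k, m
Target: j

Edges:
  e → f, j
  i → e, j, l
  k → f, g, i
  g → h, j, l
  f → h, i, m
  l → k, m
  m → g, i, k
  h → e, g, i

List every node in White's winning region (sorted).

A0 = {j}
A1: add {e, i} — e (White) has e→j; i (White) has i→j.
A2: add {f} — f (White) has f→i.
A3 = A2; e.g. g (Black) can still go to h. Fixed point.
White's winning region = {e, f, i, j}.

e, f, i, j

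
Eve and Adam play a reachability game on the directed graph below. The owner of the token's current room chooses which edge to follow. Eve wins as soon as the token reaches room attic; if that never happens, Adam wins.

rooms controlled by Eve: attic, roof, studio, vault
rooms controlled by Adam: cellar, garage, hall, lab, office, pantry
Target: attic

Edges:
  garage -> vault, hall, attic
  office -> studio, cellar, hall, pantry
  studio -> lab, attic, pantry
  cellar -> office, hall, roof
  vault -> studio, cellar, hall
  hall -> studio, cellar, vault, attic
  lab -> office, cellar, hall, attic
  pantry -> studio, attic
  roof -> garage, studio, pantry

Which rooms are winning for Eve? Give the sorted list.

A0 = {attic}
A1: add {studio} — studio (Eve) has studio→attic.
A2: add {pantry, roof, vault} — vault (Eve) has vault→studio; pantry (Adam): all of {studio, attic} already in; roof (Eve) has roof→studio.
A3 = A2; e.g. garage (Adam) can still go to hall. Fixed point.
Eve's winning region = {attic, pantry, roof, studio, vault}.

attic, pantry, roof, studio, vault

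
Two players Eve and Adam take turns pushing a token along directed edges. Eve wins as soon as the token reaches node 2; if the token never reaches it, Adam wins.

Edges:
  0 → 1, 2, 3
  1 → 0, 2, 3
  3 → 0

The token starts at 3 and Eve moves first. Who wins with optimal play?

Adam

Track states (vertex, player-to-move).
A0 = {(2,Eve), (2,Adam)}
A1: add {(0,Eve), (1,Eve)}.
A2: add {(3,Adam)}.
A3 = A2; e.g. (0,Adam) stays out. (3,Eve) never enters ⇒ Adam avoids the target.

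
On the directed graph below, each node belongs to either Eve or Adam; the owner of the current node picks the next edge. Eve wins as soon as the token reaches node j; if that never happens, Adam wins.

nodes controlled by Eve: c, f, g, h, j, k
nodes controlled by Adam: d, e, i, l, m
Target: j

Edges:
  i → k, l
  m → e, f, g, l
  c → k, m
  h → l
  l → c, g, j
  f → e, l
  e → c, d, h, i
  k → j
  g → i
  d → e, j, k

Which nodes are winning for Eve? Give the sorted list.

A0 = {j}
A1: add {k} — k (Eve) has k→j.
A2: add {c} — c (Eve) has c→k.
A3 = A2; e.g. d (Adam) can still go to e. Fixed point.
Eve's winning region = {c, j, k}.

c, j, k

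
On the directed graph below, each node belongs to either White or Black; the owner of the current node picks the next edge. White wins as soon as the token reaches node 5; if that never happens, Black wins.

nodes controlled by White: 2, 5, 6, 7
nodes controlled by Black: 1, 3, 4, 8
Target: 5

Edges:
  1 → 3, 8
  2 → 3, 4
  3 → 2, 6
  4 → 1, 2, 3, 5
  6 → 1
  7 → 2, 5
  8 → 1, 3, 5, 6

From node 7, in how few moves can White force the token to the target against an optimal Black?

A0 = {5}
A1: add {7} — 7 (White) has 7→5.
A2 = A1; e.g. 1 (Black) can still go to 3. Fixed point.
7 enters the attractor at level 1, so White can force the target in 1 move from there.

1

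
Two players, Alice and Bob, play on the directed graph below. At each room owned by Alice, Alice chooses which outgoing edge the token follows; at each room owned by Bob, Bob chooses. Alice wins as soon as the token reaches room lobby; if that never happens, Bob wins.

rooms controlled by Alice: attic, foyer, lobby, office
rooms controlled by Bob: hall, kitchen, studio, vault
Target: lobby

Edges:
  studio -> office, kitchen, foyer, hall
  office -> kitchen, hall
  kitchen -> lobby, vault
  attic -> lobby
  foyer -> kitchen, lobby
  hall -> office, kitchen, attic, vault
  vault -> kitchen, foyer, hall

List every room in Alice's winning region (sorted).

A0 = {lobby}
A1: add {attic, foyer} — attic (Alice) has attic→lobby; foyer (Alice) has foyer→lobby.
A2 = A1; e.g. studio (Bob) can still go to office. Fixed point.
Alice's winning region = {attic, foyer, lobby}.

attic, foyer, lobby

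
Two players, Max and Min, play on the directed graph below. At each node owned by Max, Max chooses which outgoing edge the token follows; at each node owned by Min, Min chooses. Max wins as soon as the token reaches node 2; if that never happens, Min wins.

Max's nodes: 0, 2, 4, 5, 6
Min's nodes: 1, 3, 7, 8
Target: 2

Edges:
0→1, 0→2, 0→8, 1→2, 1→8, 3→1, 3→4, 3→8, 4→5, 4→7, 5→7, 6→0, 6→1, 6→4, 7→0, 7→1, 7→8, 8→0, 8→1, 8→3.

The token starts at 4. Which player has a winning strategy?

Min

A0 = {2}
A1: add {0} — 0 (Max) has 0→2.
A2: add {6} — 6 (Max) has 6→0.
A3 = A2; e.g. 1 (Min) can still go to 8. Fixed point.
4 never enters the attractor, so Min can avoid the target forever.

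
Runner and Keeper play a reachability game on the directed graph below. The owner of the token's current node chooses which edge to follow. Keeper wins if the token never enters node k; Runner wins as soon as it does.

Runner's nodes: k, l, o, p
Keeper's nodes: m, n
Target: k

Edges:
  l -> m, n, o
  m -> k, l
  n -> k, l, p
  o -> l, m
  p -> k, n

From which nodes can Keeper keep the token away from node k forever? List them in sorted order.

A0 = {k}
A1: add {p} — p (Runner) has p→k.
A2 = A1; e.g. l (Runner) has no edge into A1. Fixed point.
Runner's attractor = {k, p}; Keeper avoids the target exactly from the complement.

l, m, n, o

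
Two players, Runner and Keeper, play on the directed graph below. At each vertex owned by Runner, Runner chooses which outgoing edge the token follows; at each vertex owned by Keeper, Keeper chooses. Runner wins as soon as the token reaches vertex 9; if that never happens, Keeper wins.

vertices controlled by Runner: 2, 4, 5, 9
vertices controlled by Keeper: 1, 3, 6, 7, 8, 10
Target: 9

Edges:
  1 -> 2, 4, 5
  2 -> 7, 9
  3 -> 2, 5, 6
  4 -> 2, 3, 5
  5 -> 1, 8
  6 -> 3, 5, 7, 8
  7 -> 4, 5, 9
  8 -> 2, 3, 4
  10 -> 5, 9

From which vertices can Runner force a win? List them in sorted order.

2, 4, 9

A0 = {9}
A1: add {2} — 2 (Runner) has 2→9.
A2: add {4} — 4 (Runner) has 4→2.
A3 = A2; e.g. 1 (Keeper) can still go to 5. Fixed point.
Runner's winning region = {2, 4, 9}.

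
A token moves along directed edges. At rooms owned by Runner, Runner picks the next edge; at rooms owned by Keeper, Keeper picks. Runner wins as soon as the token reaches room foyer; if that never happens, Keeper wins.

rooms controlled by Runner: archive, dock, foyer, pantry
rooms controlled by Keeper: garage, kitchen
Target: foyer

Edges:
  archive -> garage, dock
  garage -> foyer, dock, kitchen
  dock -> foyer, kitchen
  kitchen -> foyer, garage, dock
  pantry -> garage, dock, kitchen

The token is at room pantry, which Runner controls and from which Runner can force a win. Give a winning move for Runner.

A0 = {foyer}
A1: add {dock} — dock (Runner) has dock→foyer.
A2: add {archive, pantry} — archive (Runner) has archive→dock; pantry (Runner) has pantry→dock.
A3 = A2; e.g. garage (Keeper) can still go to kitchen. Fixed point.
From pantry, successor dock is in the attractor (rank 1); the other successors garage, kitchen are not.

dock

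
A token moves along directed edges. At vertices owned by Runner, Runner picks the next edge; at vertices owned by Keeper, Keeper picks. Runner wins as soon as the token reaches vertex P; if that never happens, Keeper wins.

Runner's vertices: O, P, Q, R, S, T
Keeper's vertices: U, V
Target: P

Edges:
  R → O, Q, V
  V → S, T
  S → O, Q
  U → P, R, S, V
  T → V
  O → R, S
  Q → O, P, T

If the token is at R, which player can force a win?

Runner

A0 = {P}
A1: add {Q} — Q (Runner) has Q→P.
A2: add {R, S} — R (Runner) has R→Q; S (Runner) has S→Q.
R ∈ A2, so Runner can force the target.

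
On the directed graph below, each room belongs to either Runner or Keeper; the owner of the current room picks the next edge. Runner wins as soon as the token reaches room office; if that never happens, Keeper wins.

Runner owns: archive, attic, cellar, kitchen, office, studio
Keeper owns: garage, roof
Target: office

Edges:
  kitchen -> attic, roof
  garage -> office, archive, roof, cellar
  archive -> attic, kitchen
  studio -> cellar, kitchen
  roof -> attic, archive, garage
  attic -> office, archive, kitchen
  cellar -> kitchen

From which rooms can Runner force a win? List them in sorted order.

archive, attic, cellar, kitchen, office, studio

A0 = {office}
A1: add {attic} — attic (Runner) has attic→office.
A2: add {archive, kitchen} — archive (Runner) has archive→attic; kitchen (Runner) has kitchen→attic.
A3: add {cellar, studio} — studio (Runner) has studio→kitchen; cellar (Runner) has cellar→kitchen.
A4 = A3; e.g. roof (Keeper) can still go to garage. Fixed point.
Runner's winning region = {archive, attic, cellar, kitchen, office, studio}.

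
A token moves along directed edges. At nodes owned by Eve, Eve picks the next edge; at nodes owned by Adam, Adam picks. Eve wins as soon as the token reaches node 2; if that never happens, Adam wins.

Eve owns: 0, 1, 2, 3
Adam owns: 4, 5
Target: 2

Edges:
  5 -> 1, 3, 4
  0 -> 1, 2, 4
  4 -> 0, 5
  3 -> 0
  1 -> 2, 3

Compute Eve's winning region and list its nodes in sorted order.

A0 = {2}
A1: add {0, 1} — 0 (Eve) has 0→2; 1 (Eve) has 1→2.
A2: add {3} — 3 (Eve) has 3→0.
A3 = A2; e.g. 4 (Adam) can still go to 5. Fixed point.
Eve's winning region = {0, 1, 2, 3}.

0, 1, 2, 3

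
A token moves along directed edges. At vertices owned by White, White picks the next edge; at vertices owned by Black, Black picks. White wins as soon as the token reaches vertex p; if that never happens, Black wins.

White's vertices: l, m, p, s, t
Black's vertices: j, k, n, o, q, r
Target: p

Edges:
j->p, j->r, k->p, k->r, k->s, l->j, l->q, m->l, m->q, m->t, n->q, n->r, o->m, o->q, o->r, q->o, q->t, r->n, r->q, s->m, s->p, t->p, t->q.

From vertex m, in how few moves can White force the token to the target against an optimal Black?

2

A0 = {p}
A1: add {s, t} — s (White) has s→p; t (White) has t→p.
A2: add {m} — m (White) has m→t.
A3 = A2; e.g. j (Black) can still go to r. Fixed point.
m enters the attractor at level 2, so White can force the target in 2 moves from there.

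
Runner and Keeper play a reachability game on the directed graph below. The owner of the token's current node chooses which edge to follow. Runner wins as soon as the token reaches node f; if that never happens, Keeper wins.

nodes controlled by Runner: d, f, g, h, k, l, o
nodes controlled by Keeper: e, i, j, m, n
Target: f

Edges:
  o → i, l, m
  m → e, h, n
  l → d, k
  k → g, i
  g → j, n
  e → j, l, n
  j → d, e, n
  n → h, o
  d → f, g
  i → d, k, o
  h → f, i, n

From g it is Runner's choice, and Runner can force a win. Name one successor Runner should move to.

A0 = {f}
A1: add {d, h} — d (Runner) has d→f; h (Runner) has h→f.
A2: add {l} — l (Runner) has l→d.
A3: add {o} — o (Runner) has o→l.
A4: add {n} — n (Keeper): all of {h, o} already in.
A5: add {g} — g (Runner) has g→n.
A6: add {k} — k (Runner) has k→g.
A7: add {i} — i (Keeper): all of {d, k, o} already in.
A8 = A7; e.g. e (Keeper) can still go to j. Fixed point.
From g, successor n is in the attractor (rank 4); the other successor j is not.

n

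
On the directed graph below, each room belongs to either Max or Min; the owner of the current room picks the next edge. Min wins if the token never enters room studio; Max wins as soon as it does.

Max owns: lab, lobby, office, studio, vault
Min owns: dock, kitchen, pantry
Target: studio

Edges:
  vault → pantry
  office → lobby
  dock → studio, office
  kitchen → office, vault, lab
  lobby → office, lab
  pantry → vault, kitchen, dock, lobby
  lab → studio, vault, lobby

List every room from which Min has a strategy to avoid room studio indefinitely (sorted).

A0 = {studio}
A1: add {lab} — lab (Max) has lab→studio.
A2: add {lobby} — lobby (Max) has lobby→lab.
A3: add {office} — office (Max) has office→lobby.
A4: add {dock} — dock (Min): all of {studio, office} already in.
A5 = A4; e.g. pantry (Min) can still go to vault. Fixed point.
Max's attractor = {dock, lab, lobby, office, studio}; Min avoids the target exactly from the complement.

kitchen, pantry, vault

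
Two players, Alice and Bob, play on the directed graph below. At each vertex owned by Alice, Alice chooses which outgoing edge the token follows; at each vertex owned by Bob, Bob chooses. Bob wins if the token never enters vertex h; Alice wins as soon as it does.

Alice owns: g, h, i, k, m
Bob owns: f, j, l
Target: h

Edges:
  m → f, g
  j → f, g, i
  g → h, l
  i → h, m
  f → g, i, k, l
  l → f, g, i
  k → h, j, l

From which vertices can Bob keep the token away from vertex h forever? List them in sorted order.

A0 = {h}
A1: add {g, i, k} — g (Alice) has g→h; i (Alice) has i→h; k (Alice) has k→h.
A2: add {m} — m (Alice) has m→g.
A3 = A2; e.g. f (Bob) can still go to l. Fixed point.
Alice's attractor = {g, h, i, k, m}; Bob avoids the target exactly from the complement.

f, j, l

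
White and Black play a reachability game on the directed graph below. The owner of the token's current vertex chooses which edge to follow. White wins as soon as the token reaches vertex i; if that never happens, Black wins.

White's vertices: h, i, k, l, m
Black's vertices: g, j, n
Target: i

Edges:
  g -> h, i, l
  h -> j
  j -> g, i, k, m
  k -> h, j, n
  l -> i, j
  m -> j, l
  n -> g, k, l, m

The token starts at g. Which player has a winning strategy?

A0 = {i}
A1: add {l} — l (White) has l→i.
A2: add {m} — m (White) has m→l.
A3 = A2; e.g. g (Black) can still go to h. Fixed point.
g never enters the attractor, so Black can avoid the target forever.

Black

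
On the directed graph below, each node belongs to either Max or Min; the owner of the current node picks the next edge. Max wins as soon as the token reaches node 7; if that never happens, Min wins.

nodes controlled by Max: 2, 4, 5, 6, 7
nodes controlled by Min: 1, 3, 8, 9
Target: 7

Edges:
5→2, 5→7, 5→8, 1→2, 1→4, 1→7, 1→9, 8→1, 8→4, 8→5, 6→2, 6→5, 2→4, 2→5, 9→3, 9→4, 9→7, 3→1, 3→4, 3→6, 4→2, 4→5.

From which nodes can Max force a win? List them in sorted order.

2, 4, 5, 6, 7

A0 = {7}
A1: add {5} — 5 (Max) has 5→7.
A2: add {2, 4, 6} — 2 (Max) has 2→5; 4 (Max) has 4→5; 6 (Max) has 6→5.
A3 = A2; e.g. 1 (Min) can still go to 9. Fixed point.
Max's winning region = {2, 4, 5, 6, 7}.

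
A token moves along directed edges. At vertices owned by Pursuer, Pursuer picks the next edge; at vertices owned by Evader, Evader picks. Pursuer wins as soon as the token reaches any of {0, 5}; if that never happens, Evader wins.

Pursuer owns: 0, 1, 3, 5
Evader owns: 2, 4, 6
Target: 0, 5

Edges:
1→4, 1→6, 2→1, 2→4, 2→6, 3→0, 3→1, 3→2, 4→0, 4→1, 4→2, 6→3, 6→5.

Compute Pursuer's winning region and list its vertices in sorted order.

A0 = {0, 5}
A1: add {3} — 3 (Pursuer) has 3→0.
A2: add {6} — 6 (Evader): all of {3, 5} already in.
A3: add {1} — 1 (Pursuer) has 1→6.
A4 = A3; e.g. 2 (Evader) can still go to 4. Fixed point.
Pursuer's winning region = {0, 1, 3, 5, 6}.

0, 1, 3, 5, 6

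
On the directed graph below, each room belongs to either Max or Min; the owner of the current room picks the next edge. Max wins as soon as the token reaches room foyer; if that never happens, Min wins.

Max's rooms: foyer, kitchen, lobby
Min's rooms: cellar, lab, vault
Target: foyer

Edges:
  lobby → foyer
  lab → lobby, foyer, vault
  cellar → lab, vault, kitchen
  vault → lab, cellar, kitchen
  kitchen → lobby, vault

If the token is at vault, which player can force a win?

Min

A0 = {foyer}
A1: add {lobby} — lobby (Max) has lobby→foyer.
A2: add {kitchen} — kitchen (Max) has kitchen→lobby.
A3 = A2; e.g. lab (Min) can still go to vault. Fixed point.
vault never enters the attractor, so Min can avoid the target forever.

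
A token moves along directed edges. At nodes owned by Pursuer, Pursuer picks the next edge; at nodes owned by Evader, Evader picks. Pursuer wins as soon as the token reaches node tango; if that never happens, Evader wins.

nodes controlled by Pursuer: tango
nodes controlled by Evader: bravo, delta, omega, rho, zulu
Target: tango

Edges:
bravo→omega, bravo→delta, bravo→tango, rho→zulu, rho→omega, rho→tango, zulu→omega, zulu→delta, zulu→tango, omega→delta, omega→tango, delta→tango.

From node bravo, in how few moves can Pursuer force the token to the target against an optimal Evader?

3

A0 = {tango}
A1: add {delta} — delta (Evader): all of {tango} already in.
A2: add {omega} — omega (Evader): all of {delta, tango} already in.
A3: add {bravo, zulu} — bravo (Evader): all of {omega, delta, tango} already in; zulu (Evader): all of {omega, delta, tango} already in.
bravo enters the attractor at level 3, so Pursuer can force the target in 3 moves from there.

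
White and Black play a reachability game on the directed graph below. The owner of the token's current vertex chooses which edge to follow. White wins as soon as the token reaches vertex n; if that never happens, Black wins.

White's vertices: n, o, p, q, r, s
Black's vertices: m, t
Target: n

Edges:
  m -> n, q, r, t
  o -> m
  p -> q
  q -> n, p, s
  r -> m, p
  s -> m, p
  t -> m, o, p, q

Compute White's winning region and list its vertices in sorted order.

A0 = {n}
A1: add {q} — q (White) has q→n.
A2: add {p} — p (White) has p→q.
A3: add {r, s} — r (White) has r→p; s (White) has s→p.
A4 = A3; e.g. m (Black) can still go to t. Fixed point.
White's winning region = {n, p, q, r, s}.

n, p, q, r, s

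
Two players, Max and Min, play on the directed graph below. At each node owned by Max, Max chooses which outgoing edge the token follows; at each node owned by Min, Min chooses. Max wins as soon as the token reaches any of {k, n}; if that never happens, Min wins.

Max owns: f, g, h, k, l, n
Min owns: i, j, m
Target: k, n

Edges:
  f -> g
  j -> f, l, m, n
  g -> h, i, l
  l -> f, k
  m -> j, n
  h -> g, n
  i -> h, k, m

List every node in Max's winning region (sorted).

f, g, h, k, l, n

A0 = {k, n}
A1: add {h, l} — h (Max) has h→n; l (Max) has l→k.
A2: add {g} — g (Max) has g→h.
A3: add {f} — f (Max) has f→g.
A4 = A3; e.g. i (Min) can still go to m. Fixed point.
Max's winning region = {f, g, h, k, l, n}.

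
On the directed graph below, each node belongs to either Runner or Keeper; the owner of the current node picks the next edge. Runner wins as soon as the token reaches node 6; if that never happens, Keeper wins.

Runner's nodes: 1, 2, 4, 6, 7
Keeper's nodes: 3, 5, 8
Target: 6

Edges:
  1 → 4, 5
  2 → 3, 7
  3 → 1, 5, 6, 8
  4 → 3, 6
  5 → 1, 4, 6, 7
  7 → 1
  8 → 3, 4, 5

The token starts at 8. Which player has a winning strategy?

A0 = {6}
A1: add {4} — 4 (Runner) has 4→6.
A2: add {1} — 1 (Runner) has 1→4.
A3: add {7} — 7 (Runner) has 7→1.
A4: add {2, 5} — 2 (Runner) has 2→7; 5 (Keeper): all of {1, 4, 6, 7} already in.
A5 = A4; e.g. 3 (Keeper) can still go to 8. Fixed point.
8 never enters the attractor, so Keeper can avoid the target forever.

Keeper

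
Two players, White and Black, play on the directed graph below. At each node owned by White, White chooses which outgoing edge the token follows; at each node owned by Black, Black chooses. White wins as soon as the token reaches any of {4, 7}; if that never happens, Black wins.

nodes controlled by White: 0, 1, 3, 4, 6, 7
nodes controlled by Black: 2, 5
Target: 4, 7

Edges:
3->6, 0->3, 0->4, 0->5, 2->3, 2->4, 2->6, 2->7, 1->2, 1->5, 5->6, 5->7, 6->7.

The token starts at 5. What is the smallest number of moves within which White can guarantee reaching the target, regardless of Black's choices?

A0 = {4, 7}
A1: add {0, 6} — 0 (White) has 0→4; 6 (White) has 6→7.
A2: add {3, 5} — 3 (White) has 3→6; 5 (Black): all of {6, 7} already in.
5 enters the attractor at level 2, so White can force the target in 2 moves from there.

2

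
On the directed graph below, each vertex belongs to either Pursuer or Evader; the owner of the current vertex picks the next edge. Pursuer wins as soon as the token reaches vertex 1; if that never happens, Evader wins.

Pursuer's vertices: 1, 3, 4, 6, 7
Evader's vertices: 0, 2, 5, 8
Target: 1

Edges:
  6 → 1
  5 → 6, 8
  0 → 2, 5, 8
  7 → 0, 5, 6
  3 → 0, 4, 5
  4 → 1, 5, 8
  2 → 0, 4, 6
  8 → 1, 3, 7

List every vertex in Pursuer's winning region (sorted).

A0 = {1}
A1: add {4, 6} — 4 (Pursuer) has 4→1; 6 (Pursuer) has 6→1.
A2: add {3, 7} — 3 (Pursuer) has 3→4; 7 (Pursuer) has 7→6.
A3: add {8} — 8 (Evader): all of {1, 3, 7} already in.
A4: add {5} — 5 (Evader): all of {6, 8} already in.
A5 = A4; e.g. 0 (Evader) can still go to 2. Fixed point.
Pursuer's winning region = {1, 3, 4, 5, 6, 7, 8}.

1, 3, 4, 5, 6, 7, 8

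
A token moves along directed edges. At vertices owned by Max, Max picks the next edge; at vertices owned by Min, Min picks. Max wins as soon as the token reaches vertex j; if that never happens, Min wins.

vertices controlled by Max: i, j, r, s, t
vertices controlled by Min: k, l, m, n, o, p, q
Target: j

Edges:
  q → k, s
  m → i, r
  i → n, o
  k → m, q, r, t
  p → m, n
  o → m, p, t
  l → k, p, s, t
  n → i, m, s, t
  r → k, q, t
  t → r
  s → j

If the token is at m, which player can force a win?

A0 = {j}
A1: add {s} — s (Max) has s→j.
A2 = A1; e.g. i (Max) has no edge into A1. Fixed point.
m never enters the attractor, so Min can avoid the target forever.

Min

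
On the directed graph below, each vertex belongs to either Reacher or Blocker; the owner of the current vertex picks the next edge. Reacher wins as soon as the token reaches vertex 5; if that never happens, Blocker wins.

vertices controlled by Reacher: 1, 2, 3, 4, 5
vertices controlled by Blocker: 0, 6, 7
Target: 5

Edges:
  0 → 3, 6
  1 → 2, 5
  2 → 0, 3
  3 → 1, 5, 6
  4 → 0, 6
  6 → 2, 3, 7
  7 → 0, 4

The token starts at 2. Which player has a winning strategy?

A0 = {5}
A1: add {1, 3} — 1 (Reacher) has 1→5; 3 (Reacher) has 3→5.
A2: add {2} — 2 (Reacher) has 2→3.
A3 = A2; e.g. 0 (Blocker) can still go to 6. Fixed point.
2 ∈ A2, so Reacher can force the target.

Reacher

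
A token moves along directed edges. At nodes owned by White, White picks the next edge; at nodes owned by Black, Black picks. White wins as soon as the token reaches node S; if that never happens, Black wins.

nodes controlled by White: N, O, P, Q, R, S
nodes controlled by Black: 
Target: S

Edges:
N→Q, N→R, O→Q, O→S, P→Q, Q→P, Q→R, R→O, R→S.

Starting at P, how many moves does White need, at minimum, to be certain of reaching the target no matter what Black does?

3

A0 = {S}
A1: add {O, R} — O (White) has O→S; R (White) has R→S.
A2: add {N, Q} — N (White) has N→R; Q (White) has Q→R.
A3: add {P} — P (White) has P→Q.
A3 = all vertices. Fixed point.
P enters the attractor at level 3, so White can force the target in 3 moves from there.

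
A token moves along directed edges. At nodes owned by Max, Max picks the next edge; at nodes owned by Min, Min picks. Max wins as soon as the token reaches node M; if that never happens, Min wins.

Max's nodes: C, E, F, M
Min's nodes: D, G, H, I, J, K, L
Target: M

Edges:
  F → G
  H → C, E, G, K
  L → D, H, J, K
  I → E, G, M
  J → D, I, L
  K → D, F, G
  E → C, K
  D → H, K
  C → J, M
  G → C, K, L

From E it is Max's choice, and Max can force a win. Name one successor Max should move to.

C

A0 = {M}
A1: add {C} — C (Max) has C→M.
A2: add {E} — E (Max) has E→C.
A3 = A2; e.g. D (Min) can still go to H. Fixed point.
From E, successor C is in the attractor (rank 1); the other successor K is not.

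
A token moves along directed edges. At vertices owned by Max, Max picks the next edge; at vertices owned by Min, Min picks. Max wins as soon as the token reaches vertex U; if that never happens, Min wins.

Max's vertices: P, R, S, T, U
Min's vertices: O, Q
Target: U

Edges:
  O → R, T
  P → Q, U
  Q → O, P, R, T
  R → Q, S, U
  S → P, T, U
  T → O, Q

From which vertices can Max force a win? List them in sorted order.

P, R, S, U

A0 = {U}
A1: add {P, R, S} — P (Max) has P→U; R (Max) has R→U; S (Max) has S→U.
A2 = A1; e.g. O (Min) can still go to T. Fixed point.
Max's winning region = {P, R, S, U}.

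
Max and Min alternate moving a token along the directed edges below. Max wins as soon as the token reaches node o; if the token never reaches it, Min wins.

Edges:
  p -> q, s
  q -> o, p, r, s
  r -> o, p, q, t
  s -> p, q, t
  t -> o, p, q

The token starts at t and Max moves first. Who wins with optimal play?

Max

Track states (vertex, player-to-move).
A0 = {(o,Max), (o,Min)}
A1: add {(q,Max), (r,Max), (t,Max)}.
(t,Max) ∈ A1 ⇒ Max forces the target.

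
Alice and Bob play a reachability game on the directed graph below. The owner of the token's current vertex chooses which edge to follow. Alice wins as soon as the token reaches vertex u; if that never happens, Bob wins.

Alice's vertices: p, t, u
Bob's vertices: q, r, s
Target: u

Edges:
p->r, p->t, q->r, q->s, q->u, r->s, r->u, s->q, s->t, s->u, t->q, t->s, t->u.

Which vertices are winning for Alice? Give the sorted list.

A0 = {u}
A1: add {t} — t (Alice) has t→u.
A2: add {p} — p (Alice) has p→t.
A3 = A2; e.g. q (Bob) can still go to r. Fixed point.
Alice's winning region = {p, t, u}.

p, t, u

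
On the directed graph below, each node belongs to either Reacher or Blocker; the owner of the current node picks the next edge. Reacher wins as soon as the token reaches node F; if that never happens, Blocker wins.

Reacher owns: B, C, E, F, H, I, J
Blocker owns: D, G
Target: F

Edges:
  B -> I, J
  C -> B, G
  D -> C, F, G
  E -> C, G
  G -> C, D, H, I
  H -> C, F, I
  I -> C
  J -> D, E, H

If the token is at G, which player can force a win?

A0 = {F}
A1: add {H} — H (Reacher) has H→F.
A2: add {J} — J (Reacher) has J→H.
A3: add {B} — B (Reacher) has B→J.
A4: add {C} — C (Reacher) has C→B.
A5: add {E, I} — E (Reacher) has E→C; I (Reacher) has I→C.
A6 = A5; e.g. D (Blocker) can still go to G. Fixed point.
G never enters the attractor, so Blocker can avoid the target forever.

Blocker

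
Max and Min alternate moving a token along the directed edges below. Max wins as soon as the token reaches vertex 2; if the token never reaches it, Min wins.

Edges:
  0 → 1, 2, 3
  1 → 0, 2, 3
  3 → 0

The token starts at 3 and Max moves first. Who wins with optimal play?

Track states (vertex, player-to-move).
A0 = {(2,Max), (2,Min)}
A1: add {(0,Max), (1,Max)}.
A2: add {(3,Min)}.
A3 = A2; e.g. (0,Min) stays out. (3,Max) never enters ⇒ Min avoids the target.

Min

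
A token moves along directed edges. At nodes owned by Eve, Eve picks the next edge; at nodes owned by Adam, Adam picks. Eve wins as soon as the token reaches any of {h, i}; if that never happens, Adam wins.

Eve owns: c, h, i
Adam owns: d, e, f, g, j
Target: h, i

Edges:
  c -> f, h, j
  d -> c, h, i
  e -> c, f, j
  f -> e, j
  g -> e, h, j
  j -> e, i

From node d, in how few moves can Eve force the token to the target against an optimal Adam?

A0 = {h, i}
A1: add {c} — c (Eve) has c→h.
A2: add {d} — d (Adam): all of {c, h, i} already in.
A3 = A2; e.g. e (Adam) can still go to f. Fixed point.
d enters the attractor at level 2, so Eve can force the target in 2 moves from there.

2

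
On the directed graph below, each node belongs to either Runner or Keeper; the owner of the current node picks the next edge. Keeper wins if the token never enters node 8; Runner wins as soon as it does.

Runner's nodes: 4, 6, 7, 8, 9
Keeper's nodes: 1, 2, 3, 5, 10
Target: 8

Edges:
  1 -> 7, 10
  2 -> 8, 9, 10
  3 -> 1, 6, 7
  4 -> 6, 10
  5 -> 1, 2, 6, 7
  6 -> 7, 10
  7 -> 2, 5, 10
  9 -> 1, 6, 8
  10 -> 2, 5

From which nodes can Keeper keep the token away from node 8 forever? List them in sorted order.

A0 = {8}
A1: add {9} — 9 (Runner) has 9→8.
A2 = A1; e.g. 1 (Keeper) can still go to 7. Fixed point.
Runner's attractor = {8, 9}; Keeper avoids the target exactly from the complement.

1, 2, 3, 4, 5, 6, 7, 10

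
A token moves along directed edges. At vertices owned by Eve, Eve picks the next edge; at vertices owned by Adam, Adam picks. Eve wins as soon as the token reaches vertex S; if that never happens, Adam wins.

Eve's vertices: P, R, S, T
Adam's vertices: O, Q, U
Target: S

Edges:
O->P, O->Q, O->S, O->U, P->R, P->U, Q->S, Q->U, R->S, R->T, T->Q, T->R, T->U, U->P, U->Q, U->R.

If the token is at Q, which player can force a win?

Adam

A0 = {S}
A1: add {R} — R (Eve) has R→S.
A2: add {P, T} — P (Eve) has P→R; T (Eve) has T→R.
A3 = A2; e.g. O (Adam) can still go to Q. Fixed point.
Q never enters the attractor, so Adam can avoid the target forever.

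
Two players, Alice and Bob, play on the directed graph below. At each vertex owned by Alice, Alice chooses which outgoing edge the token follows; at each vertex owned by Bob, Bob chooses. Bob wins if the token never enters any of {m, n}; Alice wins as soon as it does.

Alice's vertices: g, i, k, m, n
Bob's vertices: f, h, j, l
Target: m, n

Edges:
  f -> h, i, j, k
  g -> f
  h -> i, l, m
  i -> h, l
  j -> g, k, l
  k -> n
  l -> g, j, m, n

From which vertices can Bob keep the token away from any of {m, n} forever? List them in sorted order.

f, g, h, i, j, l

A0 = {m, n}
A1: add {k} — k (Alice) has k→n.
A2 = A1; e.g. f (Bob) can still go to h. Fixed point.
Alice's attractor = {k, m, n}; Bob avoids the target exactly from the complement.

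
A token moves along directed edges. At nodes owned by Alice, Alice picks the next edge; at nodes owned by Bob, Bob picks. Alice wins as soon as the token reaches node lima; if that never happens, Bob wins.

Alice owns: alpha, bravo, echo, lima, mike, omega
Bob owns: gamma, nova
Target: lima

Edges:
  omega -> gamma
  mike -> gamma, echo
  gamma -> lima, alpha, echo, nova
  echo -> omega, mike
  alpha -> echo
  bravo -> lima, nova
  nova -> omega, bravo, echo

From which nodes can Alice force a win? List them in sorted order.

bravo, lima

A0 = {lima}
A1: add {bravo} — bravo (Alice) has bravo→lima.
A2 = A1; e.g. omega (Alice) has no edge into A1. Fixed point.
Alice's winning region = {bravo, lima}.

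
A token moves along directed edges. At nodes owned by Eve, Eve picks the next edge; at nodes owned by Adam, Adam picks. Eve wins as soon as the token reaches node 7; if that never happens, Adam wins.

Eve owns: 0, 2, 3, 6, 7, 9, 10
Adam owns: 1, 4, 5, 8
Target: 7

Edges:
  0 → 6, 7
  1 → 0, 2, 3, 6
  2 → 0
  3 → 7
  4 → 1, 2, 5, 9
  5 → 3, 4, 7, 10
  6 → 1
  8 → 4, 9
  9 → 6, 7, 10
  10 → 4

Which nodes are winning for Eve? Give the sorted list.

0, 2, 3, 7, 9

A0 = {7}
A1: add {0, 3, 9} — 0 (Eve) has 0→7; 3 (Eve) has 3→7; 9 (Eve) has 9→7.
A2: add {2} — 2 (Eve) has 2→0.
A3 = A2; e.g. 1 (Adam) can still go to 6. Fixed point.
Eve's winning region = {0, 2, 3, 7, 9}.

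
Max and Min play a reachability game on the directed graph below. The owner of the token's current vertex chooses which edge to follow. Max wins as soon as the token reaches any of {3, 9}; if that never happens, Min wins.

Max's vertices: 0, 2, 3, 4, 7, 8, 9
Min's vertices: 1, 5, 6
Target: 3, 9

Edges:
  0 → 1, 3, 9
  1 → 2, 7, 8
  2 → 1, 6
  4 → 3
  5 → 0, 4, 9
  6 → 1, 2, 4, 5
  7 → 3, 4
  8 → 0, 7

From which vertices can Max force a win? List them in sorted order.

0, 3, 4, 5, 7, 8, 9

A0 = {3, 9}
A1: add {0, 4, 7} — 0 (Max) has 0→3; 4 (Max) has 4→3; 7 (Max) has 7→3.
A2: add {5, 8} — 5 (Min): all of {0, 4, 9} already in; 8 (Max) has 8→0.
A3 = A2; e.g. 1 (Min) can still go to 2. Fixed point.
Max's winning region = {0, 3, 4, 5, 7, 8, 9}.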